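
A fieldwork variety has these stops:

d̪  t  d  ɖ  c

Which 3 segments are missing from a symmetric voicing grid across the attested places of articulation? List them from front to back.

Voiceless: /t/ (alveolar), /c/ (palatal).
Voiced: /d̪/ (dental), /d/ (alveolar), /ɖ/ (retroflex).
Gaps, from front to back: dental lacks voiceless (/t̪/); retroflex lacks voiceless (/ʈ/); palatal lacks voiced (/ɟ/).

/t̪/, /ʈ/, /ɟ/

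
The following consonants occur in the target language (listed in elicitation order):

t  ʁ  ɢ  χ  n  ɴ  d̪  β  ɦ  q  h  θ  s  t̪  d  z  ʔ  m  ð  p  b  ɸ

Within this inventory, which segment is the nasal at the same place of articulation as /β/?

/m/

/β/ is a voiced bilabial fricative.
The nasal at the same place is a bilabial nasal — in this inventory, /m/.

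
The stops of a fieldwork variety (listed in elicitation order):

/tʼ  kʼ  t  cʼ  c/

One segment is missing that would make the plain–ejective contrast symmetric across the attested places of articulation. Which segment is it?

Plain: /t/ (alveolar), /c/ (palatal).
Ejective: /tʼ/ (alveolar), /cʼ/ (palatal), /kʼ/ (velar).
The velar row has no plain member, so the gap is the plain velar stop /k/.

/k/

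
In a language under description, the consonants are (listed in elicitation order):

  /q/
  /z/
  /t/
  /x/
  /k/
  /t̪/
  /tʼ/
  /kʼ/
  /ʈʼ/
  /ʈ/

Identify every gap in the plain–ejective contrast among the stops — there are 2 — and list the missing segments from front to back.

/t̪ʼ/, /qʼ/

dental: plain /t̪/, ejective —.
alveolar: plain /t/, ejective /tʼ/.
retroflex: plain /ʈ/, ejective /ʈʼ/.
velar: plain /k/, ejective /kʼ/.
uvular: plain /q/, ejective —.
Gaps, from front to back: dental lacks ejective (/t̪ʼ/); uvular lacks ejective (/qʼ/).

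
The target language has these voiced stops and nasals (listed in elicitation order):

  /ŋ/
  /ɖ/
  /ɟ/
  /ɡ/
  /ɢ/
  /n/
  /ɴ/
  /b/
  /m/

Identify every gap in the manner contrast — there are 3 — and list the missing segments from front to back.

Oral stop: /b/ (bilabial), /ɖ/ (retroflex), /ɟ/ (palatal), /ɡ/ (velar), /ɢ/ (uvular).
Nasal: /m/ (bilabial), /n/ (alveolar), /ŋ/ (velar), /ɴ/ (uvular).
Gaps, from front to back: alveolar lacks oral stop (/d/); retroflex lacks nasal (/ɳ/); palatal lacks nasal (/ɲ/).

/d/, /ɳ/, /ɲ/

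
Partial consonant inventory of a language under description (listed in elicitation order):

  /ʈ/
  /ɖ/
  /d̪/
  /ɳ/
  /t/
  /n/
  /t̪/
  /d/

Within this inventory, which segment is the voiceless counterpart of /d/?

/t/

/d/ is a voiced alveolar stop.
The voiceless counterpart is a voiceless alveolar stop — in this inventory, /t/.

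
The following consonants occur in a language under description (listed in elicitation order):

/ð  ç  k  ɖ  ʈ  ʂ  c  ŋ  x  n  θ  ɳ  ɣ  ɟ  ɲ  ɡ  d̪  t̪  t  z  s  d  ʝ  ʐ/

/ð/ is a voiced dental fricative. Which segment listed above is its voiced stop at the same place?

The voiced stop at the same place is a voiced dental stop — in this inventory, /d̪/.

/d̪/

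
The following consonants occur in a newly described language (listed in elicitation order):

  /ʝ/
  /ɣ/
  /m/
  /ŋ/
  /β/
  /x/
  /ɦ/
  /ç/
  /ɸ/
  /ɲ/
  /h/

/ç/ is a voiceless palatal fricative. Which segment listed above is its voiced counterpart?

The voiced counterpart is a voiced palatal fricative — in this inventory, /ʝ/.

/ʝ/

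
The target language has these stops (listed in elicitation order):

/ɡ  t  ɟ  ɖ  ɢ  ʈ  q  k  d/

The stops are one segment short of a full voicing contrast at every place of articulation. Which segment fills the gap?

Voiceless: /t/ (alveolar), /ʈ/ (retroflex), /k/ (velar), /q/ (uvular).
Voiced: /d/ (alveolar), /ɖ/ (retroflex), /ɟ/ (palatal), /ɡ/ (velar), /ɢ/ (uvular).
The palatal row has no voiceless member, so the gap is the voiceless palatal stop /c/.

/c/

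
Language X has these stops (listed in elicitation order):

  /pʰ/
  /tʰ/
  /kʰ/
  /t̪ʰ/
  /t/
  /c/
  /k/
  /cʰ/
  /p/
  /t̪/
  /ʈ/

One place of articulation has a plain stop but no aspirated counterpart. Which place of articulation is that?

bilabial: plain /p/, aspirated /pʰ/.
dental: plain /t̪/, aspirated /t̪ʰ/.
alveolar: plain /t/, aspirated /tʰ/.
retroflex: plain /ʈ/, aspirated —.
palatal: plain /c/, aspirated /cʰ/.
velar: plain /k/, aspirated /kʰ/.
Every place of articulation has an aspirated member except retroflex, where /ʈʰ/ would be expected.

retroflex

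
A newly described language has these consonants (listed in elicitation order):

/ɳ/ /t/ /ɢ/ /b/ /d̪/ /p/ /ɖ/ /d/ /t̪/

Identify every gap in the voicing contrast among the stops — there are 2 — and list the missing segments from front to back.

place of articulation  voiceless  voiced  
bilabial          p         b       
dental            t̪        d̪      
alveolar          t         d       
retroflex         —         ɖ       
uvular            —         ɢ       
Gaps, from front to back: retroflex lacks voiceless (/ʈ/); uvular lacks voiceless (/q/).

/ʈ/, /q/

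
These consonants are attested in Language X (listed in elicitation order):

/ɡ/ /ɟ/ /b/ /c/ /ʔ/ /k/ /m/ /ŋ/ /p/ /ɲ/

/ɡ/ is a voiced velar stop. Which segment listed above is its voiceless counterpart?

/k/

The voiceless counterpart is a voiceless velar stop — in this inventory, /k/.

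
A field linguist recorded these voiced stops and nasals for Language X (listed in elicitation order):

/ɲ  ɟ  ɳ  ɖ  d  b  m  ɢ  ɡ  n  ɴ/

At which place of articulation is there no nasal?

Oral stop: /b/ (bilabial), /d/ (alveolar), /ɖ/ (retroflex), /ɟ/ (palatal), /ɡ/ (velar), /ɢ/ (uvular).
Nasal: /m/ (bilabial), /n/ (alveolar), /ɳ/ (retroflex), /ɲ/ (palatal), /ɴ/ (uvular).
Every place of articulation has a nasal member except velar, where /ŋ/ would be expected.

velar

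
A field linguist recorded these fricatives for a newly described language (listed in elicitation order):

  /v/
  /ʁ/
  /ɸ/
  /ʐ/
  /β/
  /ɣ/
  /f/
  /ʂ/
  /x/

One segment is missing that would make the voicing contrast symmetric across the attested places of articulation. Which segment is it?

/χ/

bilabial: voiceless /ɸ/, voiced /β/.
labiodental: voiceless /f/, voiced /v/.
retroflex: voiceless /ʂ/, voiced /ʐ/.
velar: voiceless /x/, voiced /ɣ/.
uvular: voiceless —, voiced /ʁ/.
The uvular row has no voiceless member, so the gap is the voiceless uvular fricative /χ/.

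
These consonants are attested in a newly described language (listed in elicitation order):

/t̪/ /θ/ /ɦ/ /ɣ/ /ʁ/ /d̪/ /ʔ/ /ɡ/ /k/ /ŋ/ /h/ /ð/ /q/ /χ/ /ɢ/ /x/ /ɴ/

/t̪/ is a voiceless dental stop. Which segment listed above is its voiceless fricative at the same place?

The voiceless fricative at the same place is a voiceless dental fricative — in this inventory, /θ/.

/θ/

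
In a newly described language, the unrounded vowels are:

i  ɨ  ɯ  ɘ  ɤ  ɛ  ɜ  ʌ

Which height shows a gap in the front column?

high-mid

Front: /i/ (high), /ɛ/ (low-mid).
Central: /ɨ/ (high), /ɘ/ (high-mid), /ɜ/ (low-mid).
Back: /ɯ/ (high), /ɤ/ (high-mid), /ʌ/ (low-mid).
Every height has a front member except high-mid, where /e/ would be expected.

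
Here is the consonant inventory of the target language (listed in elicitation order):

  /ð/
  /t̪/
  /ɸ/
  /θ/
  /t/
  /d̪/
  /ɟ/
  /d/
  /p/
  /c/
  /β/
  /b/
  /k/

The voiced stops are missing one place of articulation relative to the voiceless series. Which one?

Voiceless: /p/ (bilabial), /t̪/ (dental), /t/ (alveolar), /c/ (palatal), /k/ (velar).
Voiced: /b/ (bilabial), /d̪/ (dental), /d/ (alveolar), /ɟ/ (palatal).
Every place of articulation has a voiced member except velar, where /ɡ/ would be expected.

velar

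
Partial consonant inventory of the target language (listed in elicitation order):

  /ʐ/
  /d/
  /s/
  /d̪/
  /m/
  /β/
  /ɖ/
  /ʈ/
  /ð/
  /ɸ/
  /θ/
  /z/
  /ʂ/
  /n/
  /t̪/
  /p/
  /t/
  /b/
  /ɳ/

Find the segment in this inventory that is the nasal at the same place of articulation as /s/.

/s/ is a voiceless alveolar fricative.
The nasal at the same place is an alveolar nasal — in this inventory, /n/.

/n/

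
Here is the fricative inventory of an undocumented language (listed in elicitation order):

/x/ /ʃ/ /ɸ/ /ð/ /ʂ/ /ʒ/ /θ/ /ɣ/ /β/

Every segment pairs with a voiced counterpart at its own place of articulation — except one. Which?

/ʂ/

Bilabial: /ɸ/ ~ /β/
Dental: /θ/ ~ /ð/
Postalveolar: /ʃ/ ~ /ʒ/
Velar: /x/ ~ /ɣ/
Retroflex: only /ʂ/ (voiceless); no voiced partner.
So /ʂ/ is the unpaired segment.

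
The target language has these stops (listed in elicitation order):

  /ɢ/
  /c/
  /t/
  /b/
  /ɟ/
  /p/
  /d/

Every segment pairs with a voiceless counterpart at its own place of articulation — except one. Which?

Bilabial: /p/ ~ /b/
Alveolar: /t/ ~ /d/
Palatal: /c/ ~ /ɟ/
Uvular: only /ɢ/ (voiced); no voiceless partner.
So /ɢ/ is the unpaired segment.

/ɢ/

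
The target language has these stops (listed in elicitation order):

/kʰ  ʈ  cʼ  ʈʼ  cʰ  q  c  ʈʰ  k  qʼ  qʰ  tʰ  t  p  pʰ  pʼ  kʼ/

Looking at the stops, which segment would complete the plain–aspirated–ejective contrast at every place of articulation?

place of articulation  plain     aspirated  ejective
bilabial          p         pʰ        pʼ      
alveolar          t         tʰ        —       
retroflex         ʈ         ʈʰ        ʈʼ      
palatal           c         cʰ        cʼ      
velar             k         kʰ        kʼ      
uvular            q         qʰ        qʼ      
The alveolar row has no ejective member, so the gap is the ejective alveolar stop /tʼ/.

/tʼ/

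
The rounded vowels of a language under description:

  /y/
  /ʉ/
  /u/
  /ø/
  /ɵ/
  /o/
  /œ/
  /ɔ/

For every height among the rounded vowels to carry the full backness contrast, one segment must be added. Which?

Front: /y/ (high), /ø/ (high-mid), /œ/ (low-mid).
Central: /ʉ/ (high), /ɵ/ (high-mid).
Back: /u/ (high), /o/ (high-mid), /ɔ/ (low-mid).
The low-mid row has no central member, so the gap is the low-mid central rounded vowel /ɞ/.

/ɞ/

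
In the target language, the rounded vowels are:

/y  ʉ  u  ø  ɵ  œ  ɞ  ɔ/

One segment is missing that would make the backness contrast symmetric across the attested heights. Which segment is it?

Front: /y/ (high), /ø/ (high-mid), /œ/ (low-mid).
Central: /ʉ/ (high), /ɵ/ (high-mid), /ɞ/ (low-mid).
Back: /u/ (high), /ɔ/ (low-mid).
The high-mid row has no back member, so the gap is the high-mid back rounded vowel /o/.

/o/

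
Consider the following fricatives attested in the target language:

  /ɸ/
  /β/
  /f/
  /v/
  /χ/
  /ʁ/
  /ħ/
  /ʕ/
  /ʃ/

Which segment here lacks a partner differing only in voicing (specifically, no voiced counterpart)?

Bilabial: /ɸ/ ~ /β/
Labiodental: /f/ ~ /v/
Uvular: /χ/ ~ /ʁ/
Pharyngeal: /ħ/ ~ /ʕ/
Postalveolar: only /ʃ/ (voiceless); no voiced partner.
So /ʃ/ is the unpaired segment.

/ʃ/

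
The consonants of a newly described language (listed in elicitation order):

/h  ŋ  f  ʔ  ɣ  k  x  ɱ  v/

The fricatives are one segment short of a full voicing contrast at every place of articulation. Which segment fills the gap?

labiodental: voiceless /f/, voiced /v/.
velar: voiceless /x/, voiced /ɣ/.
glottal: voiceless /h/, voiced —.
The glottal row has no voiced member, so the gap is the voiced glottal fricative /ɦ/.

/ɦ/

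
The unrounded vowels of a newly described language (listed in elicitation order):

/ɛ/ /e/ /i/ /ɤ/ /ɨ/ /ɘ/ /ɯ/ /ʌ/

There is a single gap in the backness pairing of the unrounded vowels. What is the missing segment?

/ɜ/

high: front /i/, central /ɨ/, back /ɯ/.
high-mid: front /e/, central /ɘ/, back /ɤ/.
low-mid: front /ɛ/, central —, back /ʌ/.
The low-mid row has no central member, so the gap is the low-mid central unrounded vowel /ɜ/.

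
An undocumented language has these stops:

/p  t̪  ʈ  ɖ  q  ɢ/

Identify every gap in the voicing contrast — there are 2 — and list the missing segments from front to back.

Voiceless: /p/ (bilabial), /t̪/ (dental), /ʈ/ (retroflex), /q/ (uvular).
Voiced: /ɖ/ (retroflex), /ɢ/ (uvular).
Gaps, from front to back: bilabial lacks voiced (/b/); dental lacks voiced (/d̪/).

/b/, /d̪/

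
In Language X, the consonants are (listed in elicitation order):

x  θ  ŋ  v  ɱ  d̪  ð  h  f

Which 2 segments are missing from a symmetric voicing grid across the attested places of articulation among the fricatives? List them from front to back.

place of articulation  voiceless  voiced  
labiodental       f         v       
dental            θ         ð       
velar             x         —       
glottal           h         —       
Gaps, from front to back: velar lacks voiced (/ɣ/); glottal lacks voiced (/ɦ/).

/ɣ/, /ɦ/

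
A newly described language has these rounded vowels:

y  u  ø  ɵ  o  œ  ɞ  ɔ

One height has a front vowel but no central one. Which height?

height            front     central   back    
high              y         —         u       
high-mid          ø         ɵ         o       
low-mid           œ         ɞ         ɔ       
Every height has a central member except high, where /ʉ/ would be expected.

high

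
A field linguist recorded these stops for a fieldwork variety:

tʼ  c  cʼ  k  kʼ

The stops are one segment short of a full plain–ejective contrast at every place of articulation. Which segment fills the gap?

place of articulation  plain     ejective
alveolar          —         tʼ      
palatal           c         cʼ      
velar             k         kʼ      
The alveolar row has no plain member, so the gap is the plain alveolar stop /t/.

/t/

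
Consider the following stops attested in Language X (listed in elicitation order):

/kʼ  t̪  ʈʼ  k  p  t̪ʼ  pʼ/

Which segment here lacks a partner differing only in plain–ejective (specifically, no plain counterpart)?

Bilabial: /p/ ~ /pʼ/
Dental: /t̪/ ~ /t̪ʼ/
Velar: /k/ ~ /kʼ/
Retroflex: only /ʈʼ/ (ejective); no plain partner.
So /ʈʼ/ is the unpaired segment.

/ʈʼ/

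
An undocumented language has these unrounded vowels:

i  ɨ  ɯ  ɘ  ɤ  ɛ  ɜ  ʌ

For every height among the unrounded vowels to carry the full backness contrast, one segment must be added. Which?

/e/

height            front     central   back    
high              i         ɨ         ɯ       
high-mid          —         ɘ         ɤ       
low-mid           ɛ         ɜ         ʌ       
The high-mid row has no front member, so the gap is the high-mid front unrounded vowel /e/.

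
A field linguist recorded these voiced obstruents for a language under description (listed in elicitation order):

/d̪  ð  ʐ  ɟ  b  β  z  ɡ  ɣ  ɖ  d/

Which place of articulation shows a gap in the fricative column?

palatal

place of articulation  stop      fricative
bilabial          b         β       
dental            d̪        ð       
alveolar          d         z       
retroflex         ɖ         ʐ       
palatal           ɟ         —       
velar             ɡ         ɣ       
Every place of articulation has a fricative member except palatal, where /ʝ/ would be expected.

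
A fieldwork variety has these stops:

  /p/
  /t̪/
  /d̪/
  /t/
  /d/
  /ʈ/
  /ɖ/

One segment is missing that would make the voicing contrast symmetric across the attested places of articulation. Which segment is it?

/b/

place of articulation  voiceless  voiced  
bilabial          p         —       
dental            t̪        d̪      
alveolar          t         d       
retroflex         ʈ         ɖ       
The bilabial row has no voiced member, so the gap is the voiced bilabial stop /b/.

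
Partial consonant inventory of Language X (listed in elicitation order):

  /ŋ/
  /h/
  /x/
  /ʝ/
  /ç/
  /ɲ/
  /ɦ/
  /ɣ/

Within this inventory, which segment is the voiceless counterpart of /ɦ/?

/h/

/ɦ/ is a voiced glottal fricative.
The voiceless counterpart is a voiceless glottal fricative — in this inventory, /h/.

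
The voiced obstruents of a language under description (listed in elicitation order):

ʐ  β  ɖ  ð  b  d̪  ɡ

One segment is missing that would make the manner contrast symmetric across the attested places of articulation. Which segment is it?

bilabial: stop /b/, fricative /β/.
dental: stop /d̪/, fricative /ð/.
retroflex: stop /ɖ/, fricative /ʐ/.
velar: stop /ɡ/, fricative —.
The velar row has no fricative member, so the gap is the velar fricative /ɣ/.

/ɣ/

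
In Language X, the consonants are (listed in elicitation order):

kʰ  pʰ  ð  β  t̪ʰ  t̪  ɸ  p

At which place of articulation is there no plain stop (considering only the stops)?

bilabial: plain /p/, aspirated /pʰ/.
dental: plain /t̪/, aspirated /t̪ʰ/.
velar: plain —, aspirated /kʰ/.
Every place of articulation has a plain member except velar, where /k/ would be expected.

velar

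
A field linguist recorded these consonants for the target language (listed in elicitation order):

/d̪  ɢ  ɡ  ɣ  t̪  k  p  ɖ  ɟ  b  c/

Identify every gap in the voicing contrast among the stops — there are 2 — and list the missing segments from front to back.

bilabial: voiceless /p/, voiced /b/.
dental: voiceless /t̪/, voiced /d̪/.
retroflex: voiceless —, voiced /ɖ/.
palatal: voiceless /c/, voiced /ɟ/.
velar: voiceless /k/, voiced /ɡ/.
uvular: voiceless —, voiced /ɢ/.
Gaps, from front to back: retroflex lacks voiceless (/ʈ/); uvular lacks voiceless (/q/).

/ʈ/, /q/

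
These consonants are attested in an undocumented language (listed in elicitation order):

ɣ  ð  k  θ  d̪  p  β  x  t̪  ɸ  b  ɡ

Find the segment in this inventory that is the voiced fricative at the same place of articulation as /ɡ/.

/ɡ/ is a voiced velar stop.
The voiced fricative at the same place is a voiced velar fricative — in this inventory, /ɣ/.

/ɣ/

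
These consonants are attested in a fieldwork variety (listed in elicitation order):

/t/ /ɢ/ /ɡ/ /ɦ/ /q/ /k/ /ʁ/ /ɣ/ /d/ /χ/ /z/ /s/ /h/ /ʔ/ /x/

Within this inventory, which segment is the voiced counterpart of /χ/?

/χ/ is a voiceless uvular fricative.
The voiced counterpart is a voiced uvular fricative — in this inventory, /ʁ/.

/ʁ/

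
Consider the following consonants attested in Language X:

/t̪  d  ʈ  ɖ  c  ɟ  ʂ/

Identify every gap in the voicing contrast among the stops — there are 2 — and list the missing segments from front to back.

/d̪/, /t/

place of articulation  voiceless  voiced  
dental            t̪        —       
alveolar          —         d       
retroflex         ʈ         ɖ       
palatal           c         ɟ       
Gaps, from front to back: dental lacks voiced (/d̪/); alveolar lacks voiceless (/t/).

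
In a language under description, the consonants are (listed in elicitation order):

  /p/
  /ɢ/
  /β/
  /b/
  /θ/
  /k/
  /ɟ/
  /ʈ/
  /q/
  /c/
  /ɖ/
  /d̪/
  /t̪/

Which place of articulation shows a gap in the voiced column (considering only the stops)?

place of articulation  voiceless  voiced  
bilabial          p         b       
dental            t̪        d̪      
retroflex         ʈ         ɖ       
palatal           c         ɟ       
velar             k         —       
uvular            q         ɢ       
Every place of articulation has a voiced member except velar, where /ɡ/ would be expected.

velar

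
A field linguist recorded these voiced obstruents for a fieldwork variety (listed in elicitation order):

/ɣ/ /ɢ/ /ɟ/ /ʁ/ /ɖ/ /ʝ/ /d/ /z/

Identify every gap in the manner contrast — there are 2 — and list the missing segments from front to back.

alveolar: stop /d/, fricative /z/.
retroflex: stop /ɖ/, fricative —.
palatal: stop /ɟ/, fricative /ʝ/.
velar: stop —, fricative /ɣ/.
uvular: stop /ɢ/, fricative /ʁ/.
Gaps, from front to back: retroflex lacks fricative (/ʐ/); velar lacks stop (/ɡ/).

/ʐ/, /ɡ/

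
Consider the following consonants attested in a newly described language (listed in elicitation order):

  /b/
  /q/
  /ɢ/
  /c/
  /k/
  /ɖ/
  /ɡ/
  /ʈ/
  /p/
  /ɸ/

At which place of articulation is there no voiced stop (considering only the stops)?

palatal

Voiceless: /p/ (bilabial), /ʈ/ (retroflex), /c/ (palatal), /k/ (velar), /q/ (uvular).
Voiced: /b/ (bilabial), /ɖ/ (retroflex), /ɡ/ (velar), /ɢ/ (uvular).
Every place of articulation has a voiced member except palatal, where /ɟ/ would be expected.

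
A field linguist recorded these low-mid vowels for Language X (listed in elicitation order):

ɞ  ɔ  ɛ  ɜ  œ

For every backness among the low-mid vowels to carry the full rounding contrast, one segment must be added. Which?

front: unrounded /ɛ/, rounded /œ/.
central: unrounded /ɜ/, rounded /ɞ/.
back: unrounded —, rounded /ɔ/.
The back row has no unrounded member, so the gap is the back unrounded vowel /ʌ/.

/ʌ/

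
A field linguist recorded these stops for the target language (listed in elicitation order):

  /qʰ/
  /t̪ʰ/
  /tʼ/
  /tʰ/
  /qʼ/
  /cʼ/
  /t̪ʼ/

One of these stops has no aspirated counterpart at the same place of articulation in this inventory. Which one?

/cʼ/

Dental: /t̪ʰ/ ~ /t̪ʼ/
Alveolar: /tʰ/ ~ /tʼ/
Uvular: /qʰ/ ~ /qʼ/
Palatal: only /cʼ/ (ejective); no aspirated partner.
So /cʼ/ is the unpaired segment.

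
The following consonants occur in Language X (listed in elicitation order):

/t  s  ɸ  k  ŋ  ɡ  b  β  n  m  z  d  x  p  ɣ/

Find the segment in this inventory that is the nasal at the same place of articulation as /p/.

/p/ is a voiceless bilabial stop.
The nasal at the same place is a bilabial nasal — in this inventory, /m/.

/m/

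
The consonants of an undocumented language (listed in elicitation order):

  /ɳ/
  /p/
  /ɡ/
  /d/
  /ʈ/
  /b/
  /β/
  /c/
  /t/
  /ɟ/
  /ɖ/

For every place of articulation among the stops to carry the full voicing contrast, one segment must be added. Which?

Voiceless: /p/ (bilabial), /t/ (alveolar), /ʈ/ (retroflex), /c/ (palatal).
Voiced: /b/ (bilabial), /d/ (alveolar), /ɖ/ (retroflex), /ɟ/ (palatal), /ɡ/ (velar).
The velar row has no voiceless member, so the gap is the voiceless velar stop /k/.

/k/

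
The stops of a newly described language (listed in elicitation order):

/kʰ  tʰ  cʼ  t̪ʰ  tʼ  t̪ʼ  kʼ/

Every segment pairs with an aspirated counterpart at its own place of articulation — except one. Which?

/cʼ/

Dental: /t̪ʰ/ ~ /t̪ʼ/
Alveolar: /tʰ/ ~ /tʼ/
Velar: /kʰ/ ~ /kʼ/
Palatal: only /cʼ/ (ejective); no aspirated partner.
So /cʼ/ is the unpaired segment.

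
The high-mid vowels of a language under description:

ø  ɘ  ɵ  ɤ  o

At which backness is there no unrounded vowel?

backness          unrounded  rounded 
front             —         ø       
central           ɘ         ɵ       
back              ɤ         o       
Every backness has an unrounded member except front, where /e/ would be expected.

front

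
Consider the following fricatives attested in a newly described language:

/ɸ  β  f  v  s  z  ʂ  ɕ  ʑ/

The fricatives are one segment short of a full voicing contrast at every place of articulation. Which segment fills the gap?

bilabial: voiceless /ɸ/, voiced /β/.
labiodental: voiceless /f/, voiced /v/.
alveolar: voiceless /s/, voiced /z/.
retroflex: voiceless /ʂ/, voiced —.
alveolo-palatal: voiceless /ɕ/, voiced /ʑ/.
The retroflex row has no voiced member, so the gap is the voiced retroflex fricative /ʐ/.

/ʐ/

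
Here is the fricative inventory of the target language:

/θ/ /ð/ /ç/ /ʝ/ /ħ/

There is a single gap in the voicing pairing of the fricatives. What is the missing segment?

/ʕ/

Voiceless: /θ/ (dental), /ç/ (palatal), /ħ/ (pharyngeal).
Voiced: /ð/ (dental), /ʝ/ (palatal).
The pharyngeal row has no voiced member, so the gap is the voiced pharyngeal fricative /ʕ/.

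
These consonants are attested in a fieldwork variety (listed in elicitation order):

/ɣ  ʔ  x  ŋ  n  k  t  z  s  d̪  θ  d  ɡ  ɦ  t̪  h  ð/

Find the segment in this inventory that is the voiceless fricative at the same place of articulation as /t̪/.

/θ/

/t̪/ is a voiceless dental stop.
The voiceless fricative at the same place is a voiceless dental fricative — in this inventory, /θ/.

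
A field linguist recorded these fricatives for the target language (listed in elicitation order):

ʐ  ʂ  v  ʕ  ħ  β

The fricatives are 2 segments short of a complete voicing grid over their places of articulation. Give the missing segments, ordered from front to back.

Voiceless: /ʂ/ (retroflex), /ħ/ (pharyngeal).
Voiced: /β/ (bilabial), /v/ (labiodental), /ʐ/ (retroflex), /ʕ/ (pharyngeal).
Gaps, from front to back: bilabial lacks voiceless (/ɸ/); labiodental lacks voiceless (/f/).

/ɸ/, /f/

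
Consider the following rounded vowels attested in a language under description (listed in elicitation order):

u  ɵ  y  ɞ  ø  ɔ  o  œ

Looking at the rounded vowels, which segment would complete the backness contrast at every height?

/ʉ/

Front: /y/ (high), /ø/ (high-mid), /œ/ (low-mid).
Central: /ɵ/ (high-mid), /ɞ/ (low-mid).
Back: /u/ (high), /o/ (high-mid), /ɔ/ (low-mid).
The high row has no central member, so the gap is the high central rounded vowel /ʉ/.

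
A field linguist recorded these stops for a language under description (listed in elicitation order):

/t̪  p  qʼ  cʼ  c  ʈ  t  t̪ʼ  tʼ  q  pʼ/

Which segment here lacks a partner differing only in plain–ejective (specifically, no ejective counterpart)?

/ʈ/

Bilabial: /p/ ~ /pʼ/
Dental: /t̪/ ~ /t̪ʼ/
Alveolar: /t/ ~ /tʼ/
Palatal: /c/ ~ /cʼ/
Uvular: /q/ ~ /qʼ/
Retroflex: only /ʈ/ (plain); no ejective partner.
So /ʈ/ is the unpaired segment.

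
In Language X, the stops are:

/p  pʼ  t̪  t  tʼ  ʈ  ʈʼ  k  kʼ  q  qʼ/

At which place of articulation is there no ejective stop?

dental

Plain: /p/ (bilabial), /t̪/ (dental), /t/ (alveolar), /ʈ/ (retroflex), /k/ (velar), /q/ (uvular).
Ejective: /pʼ/ (bilabial), /tʼ/ (alveolar), /ʈʼ/ (retroflex), /kʼ/ (velar), /qʼ/ (uvular).
Every place of articulation has an ejective member except dental, where /t̪ʼ/ would be expected.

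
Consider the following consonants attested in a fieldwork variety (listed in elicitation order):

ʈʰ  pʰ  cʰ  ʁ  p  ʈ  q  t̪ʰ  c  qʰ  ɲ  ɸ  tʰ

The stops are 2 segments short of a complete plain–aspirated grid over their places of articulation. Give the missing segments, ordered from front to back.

/t̪/, /t/

Plain: /p/ (bilabial), /ʈ/ (retroflex), /c/ (palatal), /q/ (uvular).
Aspirated: /pʰ/ (bilabial), /t̪ʰ/ (dental), /tʰ/ (alveolar), /ʈʰ/ (retroflex), /cʰ/ (palatal), /qʰ/ (uvular).
Gaps, from front to back: dental lacks plain (/t̪/); alveolar lacks plain (/t/).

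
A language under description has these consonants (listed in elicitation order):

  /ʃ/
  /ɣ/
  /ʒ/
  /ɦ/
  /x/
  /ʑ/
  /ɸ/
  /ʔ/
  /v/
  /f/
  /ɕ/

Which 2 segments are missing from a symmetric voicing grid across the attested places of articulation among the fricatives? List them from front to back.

/β/, /h/

bilabial: voiceless /ɸ/, voiced —.
labiodental: voiceless /f/, voiced /v/.
postalveolar: voiceless /ʃ/, voiced /ʒ/.
alveolo-palatal: voiceless /ɕ/, voiced /ʑ/.
velar: voiceless /x/, voiced /ɣ/.
glottal: voiceless —, voiced /ɦ/.
Gaps, from front to back: bilabial lacks voiced (/β/); glottal lacks voiceless (/h/).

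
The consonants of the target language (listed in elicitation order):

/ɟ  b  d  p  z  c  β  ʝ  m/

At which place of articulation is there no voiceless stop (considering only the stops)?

alveolar

place of articulation  voiceless  voiced  
bilabial          p         b       
alveolar          —         d       
palatal           c         ɟ       
Every place of articulation has a voiceless member except alveolar, where /t/ would be expected.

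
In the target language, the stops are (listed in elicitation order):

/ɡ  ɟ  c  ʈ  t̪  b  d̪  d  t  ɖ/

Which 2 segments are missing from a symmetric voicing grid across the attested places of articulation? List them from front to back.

/p/, /k/

bilabial: voiceless —, voiced /b/.
dental: voiceless /t̪/, voiced /d̪/.
alveolar: voiceless /t/, voiced /d/.
retroflex: voiceless /ʈ/, voiced /ɖ/.
palatal: voiceless /c/, voiced /ɟ/.
velar: voiceless —, voiced /ɡ/.
Gaps, from front to back: bilabial lacks voiceless (/p/); velar lacks voiceless (/k/).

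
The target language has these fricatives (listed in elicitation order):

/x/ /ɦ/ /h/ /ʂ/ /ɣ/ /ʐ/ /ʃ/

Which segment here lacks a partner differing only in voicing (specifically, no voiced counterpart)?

Retroflex: /ʂ/ ~ /ʐ/
Velar: /x/ ~ /ɣ/
Glottal: /h/ ~ /ɦ/
Postalveolar: only /ʃ/ (voiceless); no voiced partner.
So /ʃ/ is the unpaired segment.

/ʃ/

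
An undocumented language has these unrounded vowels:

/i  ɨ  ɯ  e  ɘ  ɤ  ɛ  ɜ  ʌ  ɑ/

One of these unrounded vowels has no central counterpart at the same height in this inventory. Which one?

/ɑ/

High: /i/ ~ /ɨ/ ~ /ɯ/
High-mid: /e/ ~ /ɘ/ ~ /ɤ/
Low-mid: /ɛ/ ~ /ɜ/ ~ /ʌ/
Low: only /ɑ/ (back); no central partner.
So /ɑ/ is the unpaired segment.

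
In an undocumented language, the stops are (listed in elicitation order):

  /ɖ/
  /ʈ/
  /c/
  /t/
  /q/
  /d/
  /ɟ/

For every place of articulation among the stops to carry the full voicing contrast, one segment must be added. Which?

place of articulation  voiceless  voiced  
alveolar          t         d       
retroflex         ʈ         ɖ       
palatal           c         ɟ       
uvular            q         —       
The uvular row has no voiced member, so the gap is the voiced uvular stop /ɢ/.

/ɢ/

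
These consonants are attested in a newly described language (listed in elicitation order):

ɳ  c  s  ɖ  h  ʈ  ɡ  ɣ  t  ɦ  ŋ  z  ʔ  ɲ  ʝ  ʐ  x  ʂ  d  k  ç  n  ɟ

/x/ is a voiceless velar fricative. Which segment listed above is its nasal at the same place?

The nasal at the same place is a velar nasal — in this inventory, /ŋ/.

/ŋ/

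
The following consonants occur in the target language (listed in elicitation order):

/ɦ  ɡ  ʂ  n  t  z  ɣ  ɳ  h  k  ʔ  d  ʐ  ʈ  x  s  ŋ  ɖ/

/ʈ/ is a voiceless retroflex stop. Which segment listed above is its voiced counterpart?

/ɖ/

The voiced counterpart is a voiced retroflex stop — in this inventory, /ɖ/.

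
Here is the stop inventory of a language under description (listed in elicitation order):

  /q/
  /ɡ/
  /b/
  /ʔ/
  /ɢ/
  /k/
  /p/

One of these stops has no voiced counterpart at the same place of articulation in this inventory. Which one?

Bilabial: /p/ ~ /b/
Velar: /k/ ~ /ɡ/
Uvular: /q/ ~ /ɢ/
Glottal: only /ʔ/ (voiceless); no voiced partner.
So /ʔ/ is the unpaired segment.

/ʔ/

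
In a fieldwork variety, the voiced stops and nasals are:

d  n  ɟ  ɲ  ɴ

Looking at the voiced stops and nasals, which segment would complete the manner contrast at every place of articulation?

place of articulation  oral stop  nasal   
alveolar          d         n       
palatal           ɟ         ɲ       
uvular            —         ɴ       
The uvular row has no oral stop member, so the gap is the uvular oral stop /ɢ/.

/ɢ/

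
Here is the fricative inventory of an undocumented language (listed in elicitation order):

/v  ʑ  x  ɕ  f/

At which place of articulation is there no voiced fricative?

velar

Voiceless: /f/ (labiodental), /ɕ/ (alveolo-palatal), /x/ (velar).
Voiced: /v/ (labiodental), /ʑ/ (alveolo-palatal).
Every place of articulation has a voiced member except velar, where /ɣ/ would be expected.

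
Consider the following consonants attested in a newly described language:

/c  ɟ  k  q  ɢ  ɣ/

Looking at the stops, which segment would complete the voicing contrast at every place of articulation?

palatal: voiceless /c/, voiced /ɟ/.
velar: voiceless /k/, voiced —.
uvular: voiceless /q/, voiced /ɢ/.
The velar row has no voiced member, so the gap is the voiced velar stop /ɡ/.

/ɡ/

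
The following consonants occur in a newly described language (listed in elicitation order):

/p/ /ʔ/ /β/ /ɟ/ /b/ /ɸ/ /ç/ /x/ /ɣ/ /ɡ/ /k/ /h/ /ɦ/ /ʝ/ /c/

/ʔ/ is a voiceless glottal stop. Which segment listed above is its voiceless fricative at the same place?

The voiceless fricative at the same place is a voiceless glottal fricative — in this inventory, /h/.

/h/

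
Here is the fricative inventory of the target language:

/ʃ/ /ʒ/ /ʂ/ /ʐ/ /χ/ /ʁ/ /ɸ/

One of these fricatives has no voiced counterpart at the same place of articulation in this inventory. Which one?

Postalveolar: /ʃ/ ~ /ʒ/
Retroflex: /ʂ/ ~ /ʐ/
Uvular: /χ/ ~ /ʁ/
Bilabial: only /ɸ/ (voiceless); no voiced partner.
So /ɸ/ is the unpaired segment.

/ɸ/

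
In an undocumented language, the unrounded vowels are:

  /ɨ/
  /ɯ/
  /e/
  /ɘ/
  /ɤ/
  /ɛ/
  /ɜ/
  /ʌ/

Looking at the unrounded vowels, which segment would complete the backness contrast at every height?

Front: /e/ (high-mid), /ɛ/ (low-mid).
Central: /ɨ/ (high), /ɘ/ (high-mid), /ɜ/ (low-mid).
Back: /ɯ/ (high), /ɤ/ (high-mid), /ʌ/ (low-mid).
The high row has no front member, so the gap is the high front unrounded vowel /i/.

/i/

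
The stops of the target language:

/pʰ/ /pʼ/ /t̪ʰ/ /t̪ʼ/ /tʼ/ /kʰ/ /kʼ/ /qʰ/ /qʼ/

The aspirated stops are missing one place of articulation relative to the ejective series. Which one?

Aspirated: /pʰ/ (bilabial), /t̪ʰ/ (dental), /kʰ/ (velar), /qʰ/ (uvular).
Ejective: /pʼ/ (bilabial), /t̪ʼ/ (dental), /tʼ/ (alveolar), /kʼ/ (velar), /qʼ/ (uvular).
Every place of articulation has an aspirated member except alveolar, where /tʰ/ would be expected.

alveolar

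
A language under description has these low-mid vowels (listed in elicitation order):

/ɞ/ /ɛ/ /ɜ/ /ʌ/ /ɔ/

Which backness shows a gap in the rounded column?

front

backness          unrounded  rounded 
front             ɛ         —       
central           ɜ         ɞ       
back              ʌ         ɔ       
Every backness has a rounded member except front, where /œ/ would be expected.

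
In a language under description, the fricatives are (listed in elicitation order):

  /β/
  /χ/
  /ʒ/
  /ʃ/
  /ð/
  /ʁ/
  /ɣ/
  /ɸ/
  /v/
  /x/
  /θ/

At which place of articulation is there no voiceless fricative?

labiodental

Voiceless: /ɸ/ (bilabial), /θ/ (dental), /ʃ/ (postalveolar), /x/ (velar), /χ/ (uvular).
Voiced: /β/ (bilabial), /v/ (labiodental), /ð/ (dental), /ʒ/ (postalveolar), /ɣ/ (velar), /ʁ/ (uvular).
Every place of articulation has a voiceless member except labiodental, where /f/ would be expected.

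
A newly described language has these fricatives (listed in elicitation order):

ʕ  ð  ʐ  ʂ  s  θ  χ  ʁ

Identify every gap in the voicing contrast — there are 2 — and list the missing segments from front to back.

/z/, /ħ/

place of articulation  voiceless  voiced  
dental            θ         ð       
alveolar          s         —       
retroflex         ʂ         ʐ       
uvular            χ         ʁ       
pharyngeal        —         ʕ       
Gaps, from front to back: alveolar lacks voiced (/z/); pharyngeal lacks voiceless (/ħ/).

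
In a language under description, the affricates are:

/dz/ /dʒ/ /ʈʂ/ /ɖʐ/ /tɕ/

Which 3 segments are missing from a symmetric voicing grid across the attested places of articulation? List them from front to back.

alveolar: voiceless —, voiced /dz/.
postalveolar: voiceless —, voiced /dʒ/.
retroflex: voiceless /ʈʂ/, voiced /ɖʐ/.
alveolo-palatal: voiceless /tɕ/, voiced —.
Gaps, from front to back: alveolar lacks voiceless (/ts/); postalveolar lacks voiceless (/tʃ/); alveolo-palatal lacks voiced (/dʑ/).

/ts/, /tʃ/, /dʑ/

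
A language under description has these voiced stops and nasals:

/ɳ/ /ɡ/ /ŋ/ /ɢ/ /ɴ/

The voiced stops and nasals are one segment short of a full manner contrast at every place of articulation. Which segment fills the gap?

Oral stop: /ɡ/ (velar), /ɢ/ (uvular).
Nasal: /ɳ/ (retroflex), /ŋ/ (velar), /ɴ/ (uvular).
The retroflex row has no oral stop member, so the gap is the retroflex oral stop /ɖ/.

/ɖ/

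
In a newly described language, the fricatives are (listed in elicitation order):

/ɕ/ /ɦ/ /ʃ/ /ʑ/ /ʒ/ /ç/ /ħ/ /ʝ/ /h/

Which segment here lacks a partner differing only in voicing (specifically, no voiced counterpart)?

Postalveolar: /ʃ/ ~ /ʒ/
Alveolo-palatal: /ɕ/ ~ /ʑ/
Palatal: /ç/ ~ /ʝ/
Glottal: /h/ ~ /ɦ/
Pharyngeal: only /ħ/ (voiceless); no voiced partner.
So /ħ/ is the unpaired segment.

/ħ/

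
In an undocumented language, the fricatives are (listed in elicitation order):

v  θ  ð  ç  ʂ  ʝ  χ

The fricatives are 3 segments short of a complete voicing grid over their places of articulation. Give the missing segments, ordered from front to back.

/f/, /ʐ/, /ʁ/

Voiceless: /θ/ (dental), /ʂ/ (retroflex), /ç/ (palatal), /χ/ (uvular).
Voiced: /v/ (labiodental), /ð/ (dental), /ʝ/ (palatal).
Gaps, from front to back: labiodental lacks voiceless (/f/); retroflex lacks voiced (/ʐ/); uvular lacks voiced (/ʁ/).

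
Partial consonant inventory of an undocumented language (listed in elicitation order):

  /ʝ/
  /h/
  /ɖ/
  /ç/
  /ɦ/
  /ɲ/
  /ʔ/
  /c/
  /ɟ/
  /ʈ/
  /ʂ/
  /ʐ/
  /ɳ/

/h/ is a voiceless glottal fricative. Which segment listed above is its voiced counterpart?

The voiced counterpart is a voiced glottal fricative — in this inventory, /ɦ/.

/ɦ/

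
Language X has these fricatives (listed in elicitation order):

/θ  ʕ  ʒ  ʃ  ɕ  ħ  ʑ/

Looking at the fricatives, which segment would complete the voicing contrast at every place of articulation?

Voiceless: /θ/ (dental), /ʃ/ (postalveolar), /ɕ/ (alveolo-palatal), /ħ/ (pharyngeal).
Voiced: /ʒ/ (postalveolar), /ʑ/ (alveolo-palatal), /ʕ/ (pharyngeal).
The dental row has no voiced member, so the gap is the voiced dental fricative /ð/.

/ð/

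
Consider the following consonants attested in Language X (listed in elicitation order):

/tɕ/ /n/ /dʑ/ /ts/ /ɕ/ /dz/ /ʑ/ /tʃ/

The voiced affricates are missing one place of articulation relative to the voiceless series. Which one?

postalveolar

place of articulation  voiceless  voiced  
alveolar          ts        dz      
postalveolar      tʃ        —       
alveolo-palatal   tɕ        dʑ      
Every place of articulation has a voiced member except postalveolar, where /dʒ/ would be expected.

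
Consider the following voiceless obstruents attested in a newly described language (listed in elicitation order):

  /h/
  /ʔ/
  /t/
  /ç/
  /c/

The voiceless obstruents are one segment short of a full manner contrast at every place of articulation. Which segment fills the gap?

Stop: /t/ (alveolar), /c/ (palatal), /ʔ/ (glottal).
Fricative: /ç/ (palatal), /h/ (glottal).
The alveolar row has no fricative member, so the gap is the alveolar fricative /s/.

/s/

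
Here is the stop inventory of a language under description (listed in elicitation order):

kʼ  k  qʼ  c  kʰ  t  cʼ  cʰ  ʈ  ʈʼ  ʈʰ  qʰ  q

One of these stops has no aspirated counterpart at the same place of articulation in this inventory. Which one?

Retroflex: /ʈ/ ~ /ʈʰ/ ~ /ʈʼ/
Palatal: /c/ ~ /cʰ/ ~ /cʼ/
Velar: /k/ ~ /kʰ/ ~ /kʼ/
Uvular: /q/ ~ /qʰ/ ~ /qʼ/
Alveolar: only /t/ (plain); no aspirated partner.
So /t/ is the unpaired segment.

/t/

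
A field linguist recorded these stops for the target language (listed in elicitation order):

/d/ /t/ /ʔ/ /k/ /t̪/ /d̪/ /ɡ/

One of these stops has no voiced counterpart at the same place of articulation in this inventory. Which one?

/ʔ/

Dental: /t̪/ ~ /d̪/
Alveolar: /t/ ~ /d/
Velar: /k/ ~ /ɡ/
Glottal: only /ʔ/ (voiceless); no voiced partner.
So /ʔ/ is the unpaired segment.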